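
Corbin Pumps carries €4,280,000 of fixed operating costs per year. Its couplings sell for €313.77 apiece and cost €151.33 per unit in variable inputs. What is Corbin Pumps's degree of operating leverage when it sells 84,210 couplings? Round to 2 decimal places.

1.46

At 84,210 units, contribution = 84,210 × €162.44 = €13,679,072.40.
Subtracting fixed costs: EBIT = €13,679,072.40 − €4,280,000 = €9,399,072.40.
So DOL = total CM / EBIT = €13,679,072.40 / €9,399,072.40 = 1.4554.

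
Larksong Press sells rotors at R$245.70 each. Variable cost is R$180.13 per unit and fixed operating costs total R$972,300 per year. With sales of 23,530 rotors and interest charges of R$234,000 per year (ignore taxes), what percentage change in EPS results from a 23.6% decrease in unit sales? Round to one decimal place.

-108.2%

Contribution at this volume is 23,530 × R$65.57 = R$1,542,862.10.
Operating income = contribution − fixed costs = R$1,542,862.10 − R$972,300 = R$570,562.10.
After interest of R$234,000.00, pre-tax earnings = R$336,562.10.
Degree of combined leverage = contribution ÷ (EBIT − I) = R$1,542,862.10 ÷ R$336,562.10 = 4.5842.
%ΔEPS = DCL × %ΔSales = 4.5842 × -23.6% = -108.2%.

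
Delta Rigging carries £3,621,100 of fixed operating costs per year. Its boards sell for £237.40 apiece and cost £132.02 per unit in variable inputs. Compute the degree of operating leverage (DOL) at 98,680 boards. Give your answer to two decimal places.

1.53

At 98,680 units, contribution = 98,680 × £105.38 = £10,398,898.40.
EBIT = £10,398,898.40 − £3,621,100 = £6,777,798.40.
DOL = contribution ÷ EBIT = £10,398,898.40 ÷ £6,777,798.40 = 1.5343.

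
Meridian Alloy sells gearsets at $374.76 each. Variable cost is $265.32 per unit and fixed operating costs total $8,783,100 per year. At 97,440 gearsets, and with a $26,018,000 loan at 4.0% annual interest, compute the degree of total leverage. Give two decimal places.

12.69

Total contribution margin = 97,440 × $109.44 = $10,663,833.60.
EBIT = $10,663,833.60 − $8,783,100 = $1,880,733.60. Interest = $1,040,720.00.
DOL = $10,663,833.60 ÷ $1,880,733.60 = 5.6700; DFL = $1,880,733.60 ÷ $840,013.60 = 2.2389.
Combined leverage = 5.6700 × 2.2389 = 12.6946.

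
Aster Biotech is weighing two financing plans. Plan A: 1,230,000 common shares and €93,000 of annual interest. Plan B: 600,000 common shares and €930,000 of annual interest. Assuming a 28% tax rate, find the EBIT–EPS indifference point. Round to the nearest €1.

€1,727,143

At indifference, (EBIT − 93,000)(1 − t)/1,230,000 = (EBIT − 930,000)(1 − t)/600,000.
The (1 − t) factor cancels: (EBIT − 93,000) × 600,000 = (EBIT − 930,000) × 1,230,000.
Solving, EBIT = (930,000·1,230,000 − 93,000·600,000) / (1,230,000 − 600,000) = 1,088,100,000,000 / 630,000 = 1,727,142.86.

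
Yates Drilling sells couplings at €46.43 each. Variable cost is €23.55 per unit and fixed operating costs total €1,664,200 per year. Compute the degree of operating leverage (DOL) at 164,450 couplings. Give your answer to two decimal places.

Total contribution margin = 164,450 × €22.88 = €3,762,616.00.
Operating income = contribution − fixed costs = €3,762,616.00 − €1,664,200 = €2,098,416.00.
So DOL = total CM / EBIT = €3,762,616.00 / €2,098,416.00 = 1.7931.

1.79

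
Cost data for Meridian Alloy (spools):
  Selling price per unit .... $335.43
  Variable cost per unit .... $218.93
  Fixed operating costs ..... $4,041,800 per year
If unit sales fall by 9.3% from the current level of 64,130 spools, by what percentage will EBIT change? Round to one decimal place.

At 64,130 units, contribution = 64,130 × $116.50 = $7,471,145.00.
Subtracting fixed costs: EBIT = $7,471,145.00 − $4,041,800 = $3,429,345.00.
Degree of operating leverage = $7,471,145.00 / $3,429,345.00 = 2.1786.
%ΔEBIT = DOL × %ΔSales = 2.1786 × -9.3% = -20.3%.

-20.3%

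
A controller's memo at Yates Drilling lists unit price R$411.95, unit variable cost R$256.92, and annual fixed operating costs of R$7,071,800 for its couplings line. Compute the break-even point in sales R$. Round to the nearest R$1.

CM per unit = R$411.95 − R$256.92 = R$155.03; CM ratio = R$155.03 / R$411.95 = 0.3763.
Break-even sales = FC ÷ CM ratio = R$7,071,800 × R$411.95 / R$155.03 = R$18,791,382.

R$18,791,382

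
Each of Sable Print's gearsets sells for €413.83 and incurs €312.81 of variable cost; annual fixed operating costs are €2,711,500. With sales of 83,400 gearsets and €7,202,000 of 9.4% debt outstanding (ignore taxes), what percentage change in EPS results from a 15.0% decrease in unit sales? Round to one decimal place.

At 83,400 units, contribution = 83,400 × €101.02 = €8,425,068.00.
Operating income = contribution − fixed costs = €8,425,068.00 − €2,711,500 = €5,713,568.00.
Interest = €676,988.00, so EBIT − I = €5,036,580.00.
Degree of combined leverage = contribution ÷ (EBIT − I) = €8,425,068.00 ÷ €5,036,580.00 = 1.6728.
%ΔEPS = DCL × %ΔSales = 1.6728 × -15.0% = -25.1%.

-25.1%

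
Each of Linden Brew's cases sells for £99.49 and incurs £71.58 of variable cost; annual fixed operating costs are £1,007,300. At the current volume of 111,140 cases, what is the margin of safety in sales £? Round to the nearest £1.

Unit CM = price − variable cost = £99.49 − £71.58 = £27.91. Break-even units = £1,007,300 ÷ £27.91 = 36,091.01; break-even revenue = 36,091.01 × £99.49 = £3,590,694.27.
Actual sales revenue = 111,140 × £99.49 = £11,057,318.60.
Margin of safety = £11,057,318.60 − £3,590,694.27 = £7,466,624.

£7,466,624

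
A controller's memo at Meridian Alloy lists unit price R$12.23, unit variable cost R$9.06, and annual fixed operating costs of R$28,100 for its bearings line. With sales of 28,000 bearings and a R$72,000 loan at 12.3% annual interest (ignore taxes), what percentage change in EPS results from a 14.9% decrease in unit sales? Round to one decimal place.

-25.5%

Contribution at this volume is 28,000 × R$3.17 = R$88,760.00.
Subtracting fixed costs: EBIT = R$88,760.00 − R$28,100 = R$60,660.00.
Interest = R$8,856.00, so EBIT − I = R$51,804.00.
Degree of combined leverage = contribution ÷ (EBIT − I) = R$88,760.00 ÷ R$51,804.00 = 1.7134.
EPS therefore changes by 1.7134 × (-14.9%) = -25.5%.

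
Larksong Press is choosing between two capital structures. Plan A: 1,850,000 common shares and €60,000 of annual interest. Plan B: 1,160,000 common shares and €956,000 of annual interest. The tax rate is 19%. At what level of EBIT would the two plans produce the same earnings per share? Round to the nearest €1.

€2,462,319

At indifference, (EBIT − 60,000)(1 − t)/1,850,000 = (EBIT − 956,000)(1 − t)/1,160,000.
Cancelling (1 − t) and cross-multiplying: 1,160,000·(EBIT − 60,000) = 1,850,000·(EBIT − 956,000).
Solving, EBIT = (956,000·1,850,000 − 60,000·1,160,000) / (1,850,000 − 1,160,000) = 1,699,000,000,000 / 690,000 = 2,462,318.84.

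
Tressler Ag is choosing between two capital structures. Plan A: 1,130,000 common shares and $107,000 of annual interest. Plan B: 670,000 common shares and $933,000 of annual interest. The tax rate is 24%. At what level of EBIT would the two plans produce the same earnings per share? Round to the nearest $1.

Set EPS_A = EPS_B: (EBIT − $107,000)(1 − 0.24) ÷ 1,130,000 = (EBIT − $933,000)(1 − 0.24) ÷ 670,000.
Cancelling (1 − t) and cross-multiplying: 670,000·(EBIT − 107,000) = 1,130,000·(EBIT − 933,000).
EBIT × (1,130,000 − 670,000) = 933,000 × 1,130,000 − 107,000 × 670,000 = 982,600,000,000, so EBIT = 982,600,000,000 ÷ 460,000 = 2,136,086.96.

$2,136,087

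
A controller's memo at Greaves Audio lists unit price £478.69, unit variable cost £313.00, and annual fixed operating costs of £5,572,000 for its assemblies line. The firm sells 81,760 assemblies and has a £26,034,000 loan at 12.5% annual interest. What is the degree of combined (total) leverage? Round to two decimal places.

Contribution at this volume is 81,760 × £165.69 = £13,546,814.40.
Subtracting fixed costs: EBIT = £13,546,814.40 − £5,572,000 = £7,974,814.40. Interest = £3,254,250.00, so EBIT − I = £4,720,564.40.
Degree of total leverage = total CM / (EBIT − interest) = £13,546,814.40 / £4,720,564.40 = 2.8697.

2.87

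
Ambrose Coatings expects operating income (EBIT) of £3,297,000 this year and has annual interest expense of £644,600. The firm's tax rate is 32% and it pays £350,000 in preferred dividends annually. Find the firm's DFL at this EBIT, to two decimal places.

Interest = £644,600.00.
Preferred dividends grossed up pre-tax: £350,000 / (1 − 0.32) = £514,705.88.
DFL = EBIT ÷ [EBIT − I − D_p/(1−t)] = £3,297,000 ÷ [£3,297,000 − £644,600.00 − £514,705.88] = £3,297,000 ÷ £2,137,694.12 = 1.5423.

1.54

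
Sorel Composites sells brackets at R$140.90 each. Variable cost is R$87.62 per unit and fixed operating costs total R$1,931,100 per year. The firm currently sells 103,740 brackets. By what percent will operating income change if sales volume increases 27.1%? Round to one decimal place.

+41.7%

Total contribution margin = 103,740 × R$53.28 = R$5,527,267.20.
Operating income = contribution − fixed costs = R$5,527,267.20 − R$1,931,100 = R$3,596,167.20.
DOL = contribution ÷ EBIT = R$5,527,267.20 ÷ R$3,596,167.20 = 1.5370.
Operating income changes by 1.5370 × +27.1% = +41.7%.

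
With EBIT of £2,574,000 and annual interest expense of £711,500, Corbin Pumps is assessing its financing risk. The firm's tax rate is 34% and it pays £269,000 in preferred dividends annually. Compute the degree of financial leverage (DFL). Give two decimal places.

Interest = £711,500.00.
Pre-tax preferred-dividend burden = £269,000 ÷ (1 − 0.34) = £407,575.76.
DFL = EBIT ÷ [EBIT − I − D_p/(1−t)] = £2,574,000 ÷ [£2,574,000 − £711,500.00 − £407,575.76] = £2,574,000 ÷ £1,454,924.24 = 1.7692.

1.77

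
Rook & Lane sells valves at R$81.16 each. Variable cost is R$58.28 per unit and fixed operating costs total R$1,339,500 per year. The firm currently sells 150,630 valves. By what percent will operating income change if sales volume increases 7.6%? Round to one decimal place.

Contribution at this volume is 150,630 × R$22.88 = R$3,446,414.40.
EBIT = R$3,446,414.40 − R$1,339,500 = R$2,106,914.40.
Degree of operating leverage = R$3,446,414.40 / R$2,106,914.40 = 1.6358.
Operating income changes by 1.6358 × +7.6% = +12.4%.

+12.4%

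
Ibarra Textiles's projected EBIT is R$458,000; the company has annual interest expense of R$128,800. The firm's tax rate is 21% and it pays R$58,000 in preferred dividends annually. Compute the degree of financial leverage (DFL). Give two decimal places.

1.79

Interest = R$128,800.00.
Pre-tax preferred-dividend burden = R$58,000 ÷ (1 − 0.21) = R$73,417.72.
DFL = EBIT ÷ [EBIT − I − D_p/(1−t)] = R$458,000 ÷ [R$458,000 − R$128,800.00 − R$73,417.72] = R$458,000 ÷ R$255,782.28 = 1.7906.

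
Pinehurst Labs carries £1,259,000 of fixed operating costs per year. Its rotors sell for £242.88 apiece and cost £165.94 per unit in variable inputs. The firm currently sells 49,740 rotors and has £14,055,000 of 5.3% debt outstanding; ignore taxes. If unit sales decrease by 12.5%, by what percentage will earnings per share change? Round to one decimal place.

Contribution at this volume is 49,740 × £76.94 = £3,826,995.60.
Operating income = contribution − fixed costs = £3,826,995.60 − £1,259,000 = £2,567,995.60.
After interest of £744,915.00, pre-tax earnings = £1,823,080.60.
Degree of combined leverage = contribution ÷ (EBIT − I) = £3,826,995.60 ÷ £1,823,080.60 = 2.0992.
%ΔEPS = DCL × %ΔSales = 2.0992 × -12.5% = -26.2%.

-26.2%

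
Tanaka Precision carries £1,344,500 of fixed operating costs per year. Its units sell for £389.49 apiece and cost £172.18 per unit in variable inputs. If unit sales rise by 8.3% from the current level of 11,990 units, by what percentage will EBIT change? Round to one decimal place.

At 11,990 units, contribution = 11,990 × £217.31 = £2,605,546.90.
EBIT = £2,605,546.90 − £1,344,500 = £1,261,046.90.
DOL = contribution ÷ EBIT = £2,605,546.90 ÷ £1,261,046.90 = 2.0662.
So EBIT moves 2.0662 × (+8.3%) = +17.1%.

+17.1%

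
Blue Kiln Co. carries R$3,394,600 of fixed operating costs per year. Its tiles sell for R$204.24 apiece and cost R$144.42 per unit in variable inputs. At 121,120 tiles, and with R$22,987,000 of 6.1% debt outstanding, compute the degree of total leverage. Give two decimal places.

2.96

Contribution at this volume is 121,120 × R$59.82 = R$7,245,398.40.
Subtracting fixed costs: EBIT = R$7,245,398.40 − R$3,394,600 = R$3,850,798.40. Interest = R$1,402,207.00, so EBIT − I = R$2,448,591.40.
Degree of total leverage = total CM / (EBIT − interest) = R$7,245,398.40 / R$2,448,591.40 = 2.9590.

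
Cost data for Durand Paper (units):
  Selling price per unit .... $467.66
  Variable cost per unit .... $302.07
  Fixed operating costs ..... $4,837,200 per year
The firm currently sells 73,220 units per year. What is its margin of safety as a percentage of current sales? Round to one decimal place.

60.1%

Contribution margin per unit = $467.66 − $302.07 = $165.59. Break-even units = $4,837,200 ÷ $165.59 = 29,211.91; break-even revenue = 29,211.91 × $467.66 = $13,661,241.33.
Current sales = 73,220 × $467.66 = $34,242,065.20.
Margin of safety = ($34,242,065.20 − $13,661,241.33) ÷ $34,242,065.20 = 60.1%.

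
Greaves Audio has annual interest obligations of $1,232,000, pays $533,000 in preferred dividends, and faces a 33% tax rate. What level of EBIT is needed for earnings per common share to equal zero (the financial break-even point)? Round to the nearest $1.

Preferred dividends are paid after tax, so their pre-tax equivalent is $533,000 ÷ (1 − 0.33) = $795,522.39.
EPS = 0 when EBIT covers interest plus the pre-tax preferred burden: $1,232,000 + $795,522.39 = $2,027,522.39.

$2,027,522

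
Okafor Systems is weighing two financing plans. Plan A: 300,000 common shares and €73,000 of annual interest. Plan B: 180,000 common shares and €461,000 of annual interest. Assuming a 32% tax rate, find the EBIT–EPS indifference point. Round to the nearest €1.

€1,043,000

Set EPS_A = EPS_B: (EBIT − €73,000)(1 − 0.32) ÷ 300,000 = (EBIT − €461,000)(1 − 0.32) ÷ 180,000.
Cancelling (1 − t) and cross-multiplying: 180,000·(EBIT − 73,000) = 300,000·(EBIT − 461,000).
Solving, EBIT = (461,000·300,000 − 73,000·180,000) / (300,000 − 180,000) = 125,160,000,000 / 120,000 = 1,043,000.00.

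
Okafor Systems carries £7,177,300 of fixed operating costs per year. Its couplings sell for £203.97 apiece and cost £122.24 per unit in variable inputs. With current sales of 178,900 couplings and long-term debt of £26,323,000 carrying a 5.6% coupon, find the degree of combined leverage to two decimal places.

2.45

Total contribution margin = 178,900 × £81.73 = £14,621,497.00.
EBIT = £14,621,497.00 − £7,177,300 = £7,444,197.00. Interest = £1,474,088.00.
DOL = £14,621,497.00 ÷ £7,444,197.00 = 1.9641; DFL = £7,444,197.00 ÷ £5,970,109.00 = 1.2469.
Combined leverage = 1.9641 × 1.2469 = 2.4490.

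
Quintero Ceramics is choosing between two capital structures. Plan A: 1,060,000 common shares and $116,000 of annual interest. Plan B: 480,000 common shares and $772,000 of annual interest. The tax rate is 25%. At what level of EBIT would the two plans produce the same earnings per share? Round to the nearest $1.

Set EPS_A = EPS_B: (EBIT − $116,000)(1 − 0.25) ÷ 1,060,000 = (EBIT − $772,000)(1 − 0.25) ÷ 480,000.
The (1 − t) factor cancels: (EBIT − 116,000) × 480,000 = (EBIT − 772,000) × 1,060,000.
Solving, EBIT = (772,000·1,060,000 − 116,000·480,000) / (1,060,000 − 480,000) = 762,640,000,000 / 580,000 = 1,314,896.55.

$1,314,897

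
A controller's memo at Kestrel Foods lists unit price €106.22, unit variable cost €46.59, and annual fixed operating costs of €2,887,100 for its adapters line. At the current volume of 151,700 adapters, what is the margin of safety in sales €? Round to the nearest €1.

€10,970,730

Each unit contributes €106.22 − €46.59 = €59.63. Break-even units = €2,887,100 ÷ €59.63 = 48,416.90; break-even revenue = 48,416.90 × €106.22 = €5,142,843.57.
Current sales = 151,700 × €106.22 = €16,113,574.00.
Margin of safety = €16,113,574.00 − €5,142,843.57 = €10,970,730.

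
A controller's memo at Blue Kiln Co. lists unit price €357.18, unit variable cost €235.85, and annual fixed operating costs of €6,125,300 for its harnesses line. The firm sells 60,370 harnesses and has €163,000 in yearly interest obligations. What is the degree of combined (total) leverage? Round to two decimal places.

At 60,370 units, contribution = 60,370 × €121.33 = €7,324,692.10.
EBIT = €7,324,692.10 − €6,125,300 = €1,199,392.10. Interest = €163,000.00.
DOL = €7,324,692.10 ÷ €1,199,392.10 = 6.1070; DFL = €1,199,392.10 ÷ €1,036,392.10 = 1.1573.
DCL = DOL × DFL = 6.1070 × 1.1573 = 7.0676.

7.07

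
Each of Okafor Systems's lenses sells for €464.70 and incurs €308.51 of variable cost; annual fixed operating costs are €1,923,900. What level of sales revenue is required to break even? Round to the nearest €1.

€5,724,031

Contribution margin per unit = €464.70 − €308.51 = €156.19, a CM ratio of €156.19 ÷ €464.70 = 0.3361.
Break-even sales = FC ÷ CM ratio = €1,923,900 × €464.70 / €156.19 = €5,724,031.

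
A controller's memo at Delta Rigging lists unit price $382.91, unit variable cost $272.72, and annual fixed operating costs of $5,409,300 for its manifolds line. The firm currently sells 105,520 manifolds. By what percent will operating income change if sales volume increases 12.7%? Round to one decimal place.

+23.7%

Contribution at this volume is 105,520 × $110.19 = $11,627,248.80.
EBIT = $11,627,248.80 − $5,409,300 = $6,217,948.80.
Degree of operating leverage = $11,627,248.80 / $6,217,948.80 = 1.8699.
Operating income changes by 1.8699 × +12.7% = +23.7%.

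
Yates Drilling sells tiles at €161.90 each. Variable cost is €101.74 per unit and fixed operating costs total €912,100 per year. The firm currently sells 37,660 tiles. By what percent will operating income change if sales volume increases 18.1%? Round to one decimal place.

Contribution at this volume is 37,660 × €60.16 = €2,265,625.60.
Operating income = contribution − fixed costs = €2,265,625.60 − €912,100 = €1,353,525.60.
DOL = contribution ÷ EBIT = €2,265,625.60 ÷ €1,353,525.60 = 1.6739.
%ΔEBIT = DOL × %ΔSales = 1.6739 × +18.1% = +30.3%.

+30.3%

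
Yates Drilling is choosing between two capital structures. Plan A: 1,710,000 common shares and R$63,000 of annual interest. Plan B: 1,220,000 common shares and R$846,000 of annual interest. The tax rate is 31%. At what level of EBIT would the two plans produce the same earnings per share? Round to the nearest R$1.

R$2,795,510

Set EPS_A = EPS_B: (EBIT − R$63,000)(1 − 0.31) ÷ 1,710,000 = (EBIT − R$846,000)(1 − 0.31) ÷ 1,220,000.
The (1 − t) factor cancels: (EBIT − 63,000) × 1,220,000 = (EBIT − 846,000) × 1,710,000.
EBIT × (1,710,000 − 1,220,000) = 846,000 × 1,710,000 − 63,000 × 1,220,000 = 1,369,800,000,000, so EBIT = 1,369,800,000,000 ÷ 490,000 = 2,795,510.20.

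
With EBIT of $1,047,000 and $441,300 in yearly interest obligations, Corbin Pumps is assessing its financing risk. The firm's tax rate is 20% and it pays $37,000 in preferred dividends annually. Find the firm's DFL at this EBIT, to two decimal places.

1.87

Annual interest charges come to $441,300.00.
Pre-tax preferred-dividend burden = $37,000 ÷ (1 − 0.20) = $46,250.00.
DFL = EBIT ÷ [EBIT − I − D_p/(1−t)] = $1,047,000 ÷ [$1,047,000 − $441,300.00 − $46,250.00] = $1,047,000 ÷ $559,450.00 = 1.8715.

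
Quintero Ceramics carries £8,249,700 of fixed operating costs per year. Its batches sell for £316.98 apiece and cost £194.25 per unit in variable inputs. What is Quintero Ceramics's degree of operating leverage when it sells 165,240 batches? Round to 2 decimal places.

1.69

Total contribution margin = 165,240 × £122.73 = £20,279,905.20.
Operating income = contribution − fixed costs = £20,279,905.20 − £8,249,700 = £12,030,205.20.
So DOL = total CM / EBIT = £20,279,905.20 / £12,030,205.20 = 1.6857.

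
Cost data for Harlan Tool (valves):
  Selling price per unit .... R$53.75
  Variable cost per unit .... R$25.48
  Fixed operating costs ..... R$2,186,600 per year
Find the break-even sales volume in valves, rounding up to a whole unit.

Contribution margin per unit = R$53.75 − R$25.48 = R$28.27.
Units to break even: R$2,186,600 ÷ R$28.27 = 77,347.01, rounded up to 77,348.

77,348 valves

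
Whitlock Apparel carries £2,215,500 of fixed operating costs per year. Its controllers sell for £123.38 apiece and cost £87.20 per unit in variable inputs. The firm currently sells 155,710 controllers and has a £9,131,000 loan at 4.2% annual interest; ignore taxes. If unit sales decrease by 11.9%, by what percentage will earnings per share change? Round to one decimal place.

-22.1%

Contribution at this volume is 155,710 × £36.18 = £5,633,587.80.
Operating income = contribution − fixed costs = £5,633,587.80 − £2,215,500 = £3,418,087.80.
After interest of £383,502.00, pre-tax earnings = £3,034,585.80.
DCL = total CM / (EBIT − I) = £5,633,587.80 / £3,034,585.80 = 1.8565.
EPS therefore changes by 1.8565 × (-11.9%) = -22.1%.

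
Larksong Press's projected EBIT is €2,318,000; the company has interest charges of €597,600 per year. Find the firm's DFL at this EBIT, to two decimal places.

1.35

Interest = €597,600.00.
Degree of financial leverage = EBIT / (EBIT − interest) = €2,318,000 / €1,720,400.00 = 1.3474.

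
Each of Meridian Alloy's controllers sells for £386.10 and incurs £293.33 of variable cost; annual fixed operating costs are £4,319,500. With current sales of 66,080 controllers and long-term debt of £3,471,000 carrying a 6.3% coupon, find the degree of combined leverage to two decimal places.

At 66,080 units, contribution = 66,080 × £92.77 = £6,130,241.60.
EBIT = £6,130,241.60 − £4,319,500 = £1,810,741.60. Interest = £218,673.00.
DOL = £6,130,241.60 ÷ £1,810,741.60 = 3.3855; DFL = £1,810,741.60 ÷ £1,592,068.60 = 1.1374.
DCL = DOL × DFL = 3.3855 × 1.1374 = 3.8507.

3.85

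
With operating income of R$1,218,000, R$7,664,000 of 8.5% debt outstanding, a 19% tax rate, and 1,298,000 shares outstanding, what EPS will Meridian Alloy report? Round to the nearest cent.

R$0.35

Pre-tax income = R$1,218,000 − R$651,440.00 = R$566,560.00.
Net income = R$566,560.00 × (1 − 0.19) = R$458,913.60.
EPS = R$458,913.60 ÷ 1,298,000 = R$0.35.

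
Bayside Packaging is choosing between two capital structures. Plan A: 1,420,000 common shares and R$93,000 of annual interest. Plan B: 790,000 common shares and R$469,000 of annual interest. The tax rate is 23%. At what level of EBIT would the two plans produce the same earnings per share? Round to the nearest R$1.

Set EPS_A = EPS_B: (EBIT − R$93,000)(1 − 0.23) ÷ 1,420,000 = (EBIT − R$469,000)(1 − 0.23) ÷ 790,000.
The (1 − t) factor cancels: (EBIT − 93,000) × 790,000 = (EBIT − 469,000) × 1,420,000.
EBIT × (1,420,000 − 790,000) = 469,000 × 1,420,000 − 93,000 × 790,000 = 592,510,000,000, so EBIT = 592,510,000,000 ÷ 630,000 = 940,492.06.

R$940,492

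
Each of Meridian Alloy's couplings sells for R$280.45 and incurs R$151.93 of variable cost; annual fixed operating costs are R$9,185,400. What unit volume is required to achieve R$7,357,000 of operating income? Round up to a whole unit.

128,715 couplings

Unit CM = price − variable cost = R$280.45 − R$151.93 = R$128.52.
Units = (FC + target) / CM = (R$9,185,400 + R$7,357,000) / R$128.52 = 128,714.60, so 128,715 couplings.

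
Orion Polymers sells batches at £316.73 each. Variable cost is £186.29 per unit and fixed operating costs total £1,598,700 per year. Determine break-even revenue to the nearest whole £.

CM per unit = £316.73 − £186.29 = £130.44; CM ratio = £130.44 / £316.73 = 0.4118.
Break-even revenue = fixed costs × price ÷ CM = £1,598,700 × £316.73 ÷ £130.44 = £3,881,909.

£3,881,909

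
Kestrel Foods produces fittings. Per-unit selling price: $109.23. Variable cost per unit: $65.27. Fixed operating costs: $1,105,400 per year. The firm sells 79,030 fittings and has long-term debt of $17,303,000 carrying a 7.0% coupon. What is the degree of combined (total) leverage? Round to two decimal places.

3.00

Total contribution margin = 79,030 × $43.96 = $3,474,158.80.
Subtracting fixed costs: EBIT = $3,474,158.80 − $1,105,400 = $2,368,758.80. Interest = $1,211,210.00, so EBIT − I = $1,157,548.80.
Degree of total leverage = total CM / (EBIT − interest) = $3,474,158.80 / $1,157,548.80 = 3.0013.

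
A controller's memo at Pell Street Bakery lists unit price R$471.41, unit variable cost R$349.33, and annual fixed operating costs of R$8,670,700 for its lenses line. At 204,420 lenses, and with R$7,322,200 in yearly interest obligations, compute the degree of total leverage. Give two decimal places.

Total contribution margin = 204,420 × R$122.08 = R$24,955,593.60.
EBIT = R$24,955,593.60 − R$8,670,700 = R$16,284,893.60. Interest = R$7,322,200.00.
DOL = R$24,955,593.60 ÷ R$16,284,893.60 = 1.5324; DFL = R$16,284,893.60 ÷ R$8,962,693.60 = 1.8170.
DCL = DOL × DFL = 1.5324 × 1.8170 = 2.7844.

2.78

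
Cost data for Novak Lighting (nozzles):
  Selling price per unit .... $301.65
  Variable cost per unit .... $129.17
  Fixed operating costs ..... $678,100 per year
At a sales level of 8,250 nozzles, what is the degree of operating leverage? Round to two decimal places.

1.91

Total contribution margin = 8,250 × $172.48 = $1,422,960.00.
Operating income = contribution − fixed costs = $1,422,960.00 − $678,100 = $744,860.00.
Degree of operating leverage = $1,422,960.00 / $744,860.00 = 1.9104.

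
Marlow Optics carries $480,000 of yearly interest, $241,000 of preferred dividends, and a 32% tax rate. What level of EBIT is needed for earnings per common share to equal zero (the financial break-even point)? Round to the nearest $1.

Grossing the preferred dividend up to pre-tax terms: $241,000 / (1 − 0.32) = $354,411.76.
EPS = 0 when EBIT covers interest plus the pre-tax preferred burden: $480,000 + $354,411.76 = $834,411.76.

$834,412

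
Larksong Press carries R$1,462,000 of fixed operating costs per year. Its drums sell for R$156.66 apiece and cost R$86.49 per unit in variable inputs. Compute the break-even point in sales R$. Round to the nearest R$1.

R$3,264,029

CM per unit = R$156.66 − R$86.49 = R$70.17; CM ratio = R$70.17 / R$156.66 = 0.4479.
Break-even revenue = fixed costs × price ÷ CM = R$1,462,000 × R$156.66 ÷ R$70.17 = R$3,264,029.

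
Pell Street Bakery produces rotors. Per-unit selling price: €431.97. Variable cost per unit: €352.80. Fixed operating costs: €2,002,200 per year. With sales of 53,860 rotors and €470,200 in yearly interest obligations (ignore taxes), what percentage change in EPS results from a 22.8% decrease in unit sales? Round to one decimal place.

At 53,860 units, contribution = 53,860 × €79.17 = €4,264,096.20.
EBIT = €4,264,096.20 − €2,002,200 = €2,261,896.20.
Interest = €470,200.00, so EBIT − I = €1,791,696.20.
Degree of combined leverage = contribution ÷ (EBIT − I) = €4,264,096.20 ÷ €1,791,696.20 = 2.3799.
%ΔEPS = DCL × %ΔSales = 2.3799 × -22.8% = -54.3%.

-54.3%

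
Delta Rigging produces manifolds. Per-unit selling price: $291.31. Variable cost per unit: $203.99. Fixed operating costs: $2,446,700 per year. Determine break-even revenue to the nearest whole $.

CM per unit = $291.31 − $203.99 = $87.32; CM ratio = $87.32 / $291.31 = 0.2997.
Break-even revenue = fixed costs × price ÷ CM = $2,446,700 × $291.31 ÷ $87.32 = $8,162,485.

$8,162,485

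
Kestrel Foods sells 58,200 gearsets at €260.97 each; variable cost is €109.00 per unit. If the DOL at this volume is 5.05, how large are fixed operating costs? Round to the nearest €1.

Contribution at this volume is 58,200 × €151.97 = €8,844,654.00.
Since DOL = CM ÷ EBIT, EBIT = €8,844,654.00 ÷ 5.05 = €1,751,416.63.
And FC = contribution − EBIT = €8,844,654.00 − €1,751,416.63 = €7,093,237.

€7,093,237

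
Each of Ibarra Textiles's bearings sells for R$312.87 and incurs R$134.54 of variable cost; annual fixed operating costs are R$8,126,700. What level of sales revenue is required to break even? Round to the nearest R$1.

R$14,257,840

CM per unit = R$312.87 − R$134.54 = R$178.33; CM ratio = R$178.33 / R$312.87 = 0.5700.
Break-even revenue = fixed costs × price ÷ CM = R$8,126,700 × R$312.87 ÷ R$178.33 = R$14,257,840.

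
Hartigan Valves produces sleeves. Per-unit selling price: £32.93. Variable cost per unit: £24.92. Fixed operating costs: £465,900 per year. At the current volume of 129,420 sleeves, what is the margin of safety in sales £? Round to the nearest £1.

Unit CM = price − variable cost = £32.93 − £24.92 = £8.01. Break-even units = £465,900 ÷ £8.01 = 58,164.79; break-even revenue = 58,164.79 × £32.93 = £1,915,366.67.
Actual sales revenue = 129,420 × £32.93 = £4,261,800.60.
Margin of safety = £4,261,800.60 − £1,915,366.67 = £2,346,434.

£2,346,434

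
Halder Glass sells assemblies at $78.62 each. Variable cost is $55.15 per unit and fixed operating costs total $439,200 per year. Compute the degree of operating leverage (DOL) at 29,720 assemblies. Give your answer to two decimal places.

2.70

Contribution at this volume is 29,720 × $23.47 = $697,528.40.
EBIT = $697,528.40 − $439,200 = $258,328.40.
So DOL = total CM / EBIT = $697,528.40 / $258,328.40 = 2.7002.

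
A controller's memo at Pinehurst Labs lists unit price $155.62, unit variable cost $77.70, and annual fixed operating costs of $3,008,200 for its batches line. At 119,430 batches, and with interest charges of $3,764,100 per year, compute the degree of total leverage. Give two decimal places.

3.67

At 119,430 units, contribution = 119,430 × $77.92 = $9,305,985.60.
EBIT = $9,305,985.60 − $3,008,200 = $6,297,785.60. Interest = $3,764,100.00.
DOL = $9,305,985.60 ÷ $6,297,785.60 = 1.4777; DFL = $6,297,785.60 ÷ $2,533,685.60 = 2.4856.
DCL = DOL × DFL = 1.4777 × 2.4856 = 3.6730.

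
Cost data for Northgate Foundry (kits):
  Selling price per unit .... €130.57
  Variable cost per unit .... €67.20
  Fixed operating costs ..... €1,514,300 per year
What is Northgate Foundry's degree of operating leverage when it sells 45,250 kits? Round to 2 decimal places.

2.12

Total contribution margin = 45,250 × €63.37 = €2,867,492.50.
Operating income = contribution − fixed costs = €2,867,492.50 − €1,514,300 = €1,353,192.50.
Degree of operating leverage = €2,867,492.50 / €1,353,192.50 = 2.1191.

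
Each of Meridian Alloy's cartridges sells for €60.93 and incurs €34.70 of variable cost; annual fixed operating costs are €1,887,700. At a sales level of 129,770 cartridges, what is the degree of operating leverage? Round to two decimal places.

At 129,770 units, contribution = 129,770 × €26.23 = €3,403,867.10.
Operating income = contribution − fixed costs = €3,403,867.10 − €1,887,700 = €1,516,167.10.
So DOL = total CM / EBIT = €3,403,867.10 / €1,516,167.10 = 2.2450.

2.25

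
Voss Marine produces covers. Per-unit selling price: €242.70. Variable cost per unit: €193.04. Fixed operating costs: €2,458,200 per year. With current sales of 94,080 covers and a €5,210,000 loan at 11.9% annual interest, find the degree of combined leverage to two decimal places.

2.93

Total contribution margin = 94,080 × €49.66 = €4,672,012.80.
EBIT = €4,672,012.80 − €2,458,200 = €2,213,812.80. Interest = €619,990.00, so EBIT − I = €1,593,822.80.
Degree of total leverage = total CM / (EBIT − interest) = €4,672,012.80 / €1,593,822.80 = 2.9313.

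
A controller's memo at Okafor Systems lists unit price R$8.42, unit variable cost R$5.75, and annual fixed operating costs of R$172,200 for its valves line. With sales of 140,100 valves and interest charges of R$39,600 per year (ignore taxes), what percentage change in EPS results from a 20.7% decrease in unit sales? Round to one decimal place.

-47.7%

Total contribution margin = 140,100 × R$2.67 = R$374,067.00.
EBIT = R$374,067.00 − R$172,200 = R$201,867.00.
After interest of R$39,600.00, pre-tax earnings = R$162,267.00.
Degree of combined leverage = contribution ÷ (EBIT − I) = R$374,067.00 ÷ R$162,267.00 = 2.3053.
%ΔEPS = DCL × %ΔSales = 2.3053 × -20.7% = -47.7%.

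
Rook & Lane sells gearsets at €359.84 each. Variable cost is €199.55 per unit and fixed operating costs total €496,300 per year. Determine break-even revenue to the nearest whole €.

CM per unit = €359.84 − €199.55 = €160.29; CM ratio = €160.29 / €359.84 = 0.4454.
Break-even sales = FC ÷ CM ratio = €496,300 × €359.84 / €160.29 = €1,114,159.

€1,114,159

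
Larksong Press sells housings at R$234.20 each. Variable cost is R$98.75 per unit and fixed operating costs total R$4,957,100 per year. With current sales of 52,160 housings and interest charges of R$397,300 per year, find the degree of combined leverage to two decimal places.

4.13

Contribution at this volume is 52,160 × R$135.45 = R$7,065,072.00.
Subtracting fixed costs: EBIT = R$7,065,072.00 − R$4,957,100 = R$2,107,972.00. Interest = R$397,300.00, so EBIT − I = R$1,710,672.00.
DCL = contribution ÷ (EBIT − I) = R$7,065,072.00 ÷ R$1,710,672.00 = 4.1300.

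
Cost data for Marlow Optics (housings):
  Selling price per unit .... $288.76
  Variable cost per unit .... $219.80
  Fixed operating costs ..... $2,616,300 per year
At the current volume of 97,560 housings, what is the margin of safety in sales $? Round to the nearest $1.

$17,216,049

Each unit contributes $288.76 − $219.80 = $68.96. Break-even units = $2,616,300 ÷ $68.96 = 37,939.39; break-even revenue = 37,939.39 × $288.76 = $10,955,376.86.
Current sales = 97,560 × $288.76 = $28,171,425.60.
Margin of safety = $28,171,425.60 − $10,955,376.86 = $17,216,049.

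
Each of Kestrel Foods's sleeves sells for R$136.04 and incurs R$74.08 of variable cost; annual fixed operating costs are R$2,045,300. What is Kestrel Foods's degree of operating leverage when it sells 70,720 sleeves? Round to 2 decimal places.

Total contribution margin = 70,720 × R$61.96 = R$4,381,811.20.
Subtracting fixed costs: EBIT = R$4,381,811.20 − R$2,045,300 = R$2,336,511.20.
DOL = contribution ÷ EBIT = R$4,381,811.20 ÷ R$2,336,511.20 = 1.8754.

1.88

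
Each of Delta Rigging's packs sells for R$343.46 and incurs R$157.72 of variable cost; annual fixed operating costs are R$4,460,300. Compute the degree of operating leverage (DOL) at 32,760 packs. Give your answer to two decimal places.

3.75

Contribution at this volume is 32,760 × R$185.74 = R$6,084,842.40.
EBIT = R$6,084,842.40 − R$4,460,300 = R$1,624,542.40.
Degree of operating leverage = R$6,084,842.40 / R$1,624,542.40 = 3.7456.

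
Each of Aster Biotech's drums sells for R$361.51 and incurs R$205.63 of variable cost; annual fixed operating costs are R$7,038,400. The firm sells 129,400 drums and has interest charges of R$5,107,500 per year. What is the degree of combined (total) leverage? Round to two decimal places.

2.51

Contribution at this volume is 129,400 × R$155.88 = R$20,170,872.00.
Subtracting fixed costs: EBIT = R$20,170,872.00 − R$7,038,400 = R$13,132,472.00. Interest = R$5,107,500.00, so EBIT − I = R$8,024,972.00.
Degree of total leverage = total CM / (EBIT − interest) = R$20,170,872.00 / R$8,024,972.00 = 2.5135.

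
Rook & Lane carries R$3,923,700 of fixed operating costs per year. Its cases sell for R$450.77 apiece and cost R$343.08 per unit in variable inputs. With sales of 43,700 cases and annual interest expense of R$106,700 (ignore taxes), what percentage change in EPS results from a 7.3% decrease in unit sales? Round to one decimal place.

-50.8%

Total contribution margin = 43,700 × R$107.69 = R$4,706,053.00.
EBIT = R$4,706,053.00 − R$3,923,700 = R$782,353.00.
Interest = R$106,700.00, so EBIT − I = R$675,653.00.
DCL = total CM / (EBIT − I) = R$4,706,053.00 / R$675,653.00 = 6.9652.
%ΔEPS = DCL × %ΔSales = 6.9652 × -7.3% = -50.8%.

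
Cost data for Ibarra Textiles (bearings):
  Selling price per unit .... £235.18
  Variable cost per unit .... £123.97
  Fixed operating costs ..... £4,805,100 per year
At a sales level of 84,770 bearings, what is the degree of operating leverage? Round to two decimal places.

Total contribution margin = 84,770 × £111.21 = £9,427,271.70.
EBIT = £9,427,271.70 − £4,805,100 = £4,622,171.70.
So DOL = total CM / EBIT = £9,427,271.70 / £4,622,171.70 = 2.0396.

2.04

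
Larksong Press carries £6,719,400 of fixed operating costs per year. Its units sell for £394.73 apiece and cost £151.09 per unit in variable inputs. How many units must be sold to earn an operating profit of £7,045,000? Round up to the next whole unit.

Unit CM = price − variable cost = £394.73 − £151.09 = £243.64.
Need Q such that Q × £243.64 − £6,719,400 = £7,045,000, i.e. Q = £13,764,400 / £243.64 = 56,494.83 → 56,495.

56,495 units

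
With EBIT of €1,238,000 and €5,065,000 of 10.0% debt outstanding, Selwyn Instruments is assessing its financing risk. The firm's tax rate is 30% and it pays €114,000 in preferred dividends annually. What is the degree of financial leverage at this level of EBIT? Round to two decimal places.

Interest = €506,500.00.
Preferred dividends grossed up pre-tax: €114,000 / (1 − 0.30) = €162,857.14.
DFL = EBIT ÷ [EBIT − I − D_p/(1−t)] = €1,238,000 ÷ [€1,238,000 − €506,500.00 − €162,857.14] = €1,238,000 ÷ €568,642.86 = 2.1771.

2.18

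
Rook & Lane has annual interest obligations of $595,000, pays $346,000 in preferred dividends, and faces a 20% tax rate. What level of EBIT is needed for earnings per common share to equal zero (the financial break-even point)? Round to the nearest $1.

$1,027,500

Grossing the preferred dividend up to pre-tax terms: $346,000 / (1 − 0.20) = $432,500.00.
Financial break-even EBIT = interest + D_p ÷ (1 − t) = $595,000 + $432,500.00 = $1,027,500.00.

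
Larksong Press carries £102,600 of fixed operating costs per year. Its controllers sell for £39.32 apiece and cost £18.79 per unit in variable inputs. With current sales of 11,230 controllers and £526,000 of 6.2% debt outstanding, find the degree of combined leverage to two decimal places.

2.42

Contribution at this volume is 11,230 × £20.53 = £230,551.90.
Subtracting fixed costs: EBIT = £230,551.90 − £102,600 = £127,951.90. Interest = £32,612.00, so EBIT − I = £95,339.90.
DCL = contribution ÷ (EBIT − I) = £230,551.90 ÷ £95,339.90 = 2.4182.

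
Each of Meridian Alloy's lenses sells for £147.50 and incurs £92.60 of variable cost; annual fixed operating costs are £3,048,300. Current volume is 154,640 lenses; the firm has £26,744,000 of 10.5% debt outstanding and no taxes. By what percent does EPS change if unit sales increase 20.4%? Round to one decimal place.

+65.8%

Contribution at this volume is 154,640 × £54.90 = £8,489,736.00.
Operating income = contribution − fixed costs = £8,489,736.00 − £3,048,300 = £5,441,436.00.
Interest = £2,808,120.00, so EBIT − I = £2,633,316.00.
Degree of combined leverage = contribution ÷ (EBIT − I) = £8,489,736.00 ÷ £2,633,316.00 = 3.2240.
%ΔEPS = DCL × %ΔSales = 3.2240 × +20.4% = +65.8%.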